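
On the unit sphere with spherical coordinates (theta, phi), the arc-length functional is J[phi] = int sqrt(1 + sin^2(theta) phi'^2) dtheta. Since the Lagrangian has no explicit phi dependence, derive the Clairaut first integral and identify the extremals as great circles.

On the unit sphere with spherical coordinates (θ, φ), the induced metric is
    ds^2 = dθ^2 + sin^2(θ) dφ^2.
Parameterise by θ; the arc-length functional is
    J[φ] = ∫ sqrt(1 + sin^2(θ) (dφ/dθ)^2) dθ,
so L = sqrt(1 + sin^2(θ) φ'^2). Compute
    ∂L/∂φ = 0  (L has no explicit φ dependence),
    ∂L/∂φ' = sin^2(θ) φ' / sqrt(1 + sin^2(θ) φ'^2).
Since ∂L/∂φ = 0, the Euler-Lagrange equation
    d/dθ(∂L/∂φ') − ∂L/∂φ = 0
reduces to d/dθ(∂L/∂φ') = 0, i.e. the momentum conjugate to φ is conserved:
    sin^2(θ) φ' / sqrt(1 + sin^2(θ) φ'^2) = C.
This is Clairaut's relation for the sphere. Solving for φ' and integrating gives the great-circle family
    cot(θ) = A cos(φ − φ_0),
i.e. the intersection of the sphere with a plane through the origin. The two constants A and φ_0 (equivalently C and one phase) are fixed by the two endpoint conditions.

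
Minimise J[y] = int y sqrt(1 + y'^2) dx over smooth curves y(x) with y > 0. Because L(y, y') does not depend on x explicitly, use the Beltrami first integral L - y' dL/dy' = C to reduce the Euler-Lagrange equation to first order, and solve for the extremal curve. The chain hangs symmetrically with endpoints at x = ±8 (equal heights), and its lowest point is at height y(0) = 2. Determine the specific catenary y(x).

The Lagrangian L(y, y') = y sqrt(1 + y'^2) has no explicit x dependence, so the Beltrami identity applies:
    L − y' ∂L/∂y' = C.
Compute ∂L/∂y' = y · y' / sqrt(1 + y'^2). Then
    L − y' ∂L/∂y'
    = y sqrt(1 + y'^2) − y · y'^2 / sqrt(1 + y'^2)
    = y (1 + y'^2 − y'^2) / sqrt(1 + y'^2)
    = y / sqrt(1 + y'^2) = C.
Squaring gives y^2 = C^2 (1 + y'^2), i.e.
    y'^2 = y^2 / C^2 − 1.
Separating variables,
    dy / sqrt(y^2 − C^2) = dx / C,
and integrating gives arccosh(y / C) = (x − a)/C, so
    y(x) = C cosh((x − a)/C),
the catenary. The constants C and a are fixed by the two endpoint conditions (and, for the hanging-chain problem, the length constraint selects C).
Now fit the given data. The endpoints x = ±8 are symmetric at equal height, so the catenary is even about its minimum: a = 0 and y(x) = C cosh(x/C). The lowest point is y(0) = C cosh(0) = C, and we are told y(0) = 2, so C = 2. Therefore
    y(x) = 2 cosh(x/2),
and at the endpoints
    y(±8) = 2 cosh(8/2).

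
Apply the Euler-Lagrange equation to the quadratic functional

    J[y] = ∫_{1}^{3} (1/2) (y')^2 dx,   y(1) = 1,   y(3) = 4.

The Lagrangian is L = (1/2) (y')^2.
Compute ∂L/∂y = 0, ∂L/∂y' = y'.
The Euler-Lagrange equation d/dx(∂L/∂y') − ∂L/∂y = 0 reduces to
    y'' = 0.
Its general solution is
    y(x) = A x + B,
with A, B fixed by the endpoint conditions.
Applying the endpoint conditions y(1) = 1 and y(3) = 4: solve A·1 + B = 1 and A·3 + B = 4. Subtracting gives A(3 − 1) = 4 − 1, so A = 3/2, and B = 1 − A·1 = -1/2. Therefore
    y(x) = (3/2) x - 1/2.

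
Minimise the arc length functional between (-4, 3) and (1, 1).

Arc-length functional: J[y] = ∫ sqrt(1 + (y')^2) dx.
Lagrangian L = sqrt(1 + (y')^2) has no explicit y dependence, so ∂L/∂y = 0 and the Euler-Lagrange equation gives
    d/dx( y' / sqrt(1 + (y')^2) ) = 0  ⇒  y' / sqrt(1 + (y')^2) = const.
Hence y' is constant, so y(x) is affine.
Fitting the endpoints (-4, 3) and (1, 1):
    slope m = (1 − 3) / (1 − (-4)) = -2/5,
    intercept c = 3 − m·(-4) = 7/5.
Extremal: y(x) = (-2/5) x + 7/5.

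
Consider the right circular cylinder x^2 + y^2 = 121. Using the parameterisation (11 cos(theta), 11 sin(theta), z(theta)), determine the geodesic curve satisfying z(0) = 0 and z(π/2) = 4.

Parameterise the cylinder of radius R = 11 as
    r(θ) = (11 cos θ, 11 sin θ, z(θ)).
The arc-length element is
    ds = sqrt(121 + (dz/dθ)^2) dθ,
so the Lagrangian is L = sqrt(121 + z'^2).
L depends on z' only, not on z or θ, so ∂L/∂z = 0 and
    ∂L/∂z' = z' / sqrt(121 + z'^2).
The Euler-Lagrange equation gives
    d/dθ( z' / sqrt(121 + z'^2) ) = 0,
so z' is constant. Integrating once:
    z(θ) = a θ + b,
a helix on the cylinder (a straight line when the cylinder is unrolled). The constants a, b are determined by the endpoint conditions.
With endpoint conditions z(0) = 0 and z(π/2) = 4: from z(0) = b we get b = 0, and a·π/2 + 0 = 4 gives a = 8/π, so
    z(θ) = (8/π) θ.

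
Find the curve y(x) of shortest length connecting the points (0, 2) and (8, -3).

Arc-length functional: J[y] = ∫ sqrt(1 + (y')^2) dx.
Lagrangian L = sqrt(1 + (y')^2) has no explicit y dependence, so ∂L/∂y = 0 and the Euler-Lagrange equation gives
    d/dx( y' / sqrt(1 + (y')^2) ) = 0  ⇒  y' / sqrt(1 + (y')^2) = const.
Hence y' is constant, so y(x) is affine.
Fitting the endpoints (0, 2) and (8, -3):
    slope m = ((-3) − 2) / (8 − 0) = -5/8,
    intercept c = 2 − m·0 = 2.
Extremal: y(x) = (-5/8) x + 2.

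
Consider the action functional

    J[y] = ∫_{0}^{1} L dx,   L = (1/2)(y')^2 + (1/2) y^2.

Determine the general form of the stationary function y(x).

The Lagrangian is L = (1/2)(y')^2 + (1/2) y^2.
∂L/∂y = y.
∂L/∂y' = y'.
The Euler-Lagrange equation d/dx(∂L/∂y') − ∂L/∂y = 0 becomes:
    y'' - y = 0
General solution: y(x) = A e^x + B e^(-x), where A and B are arbitrary constants fixed by the endpoint conditions.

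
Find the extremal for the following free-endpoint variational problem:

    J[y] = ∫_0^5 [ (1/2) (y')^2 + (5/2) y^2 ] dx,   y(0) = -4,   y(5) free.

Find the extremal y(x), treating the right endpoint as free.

The Lagrangian L = (1/2) (y')^2 + (5/2) y^2 gives
    ∂L/∂y = 5 y,   ∂L/∂y' = y'.
Euler-Lagrange: y'' − 5 y = 0.
With k = sqrt(5), the general solution is
    y(x) = A cosh(sqrt(5) x) + B sinh(sqrt(5) x).
Fixed left endpoint y(0) = -4 ⇒ A = -4.
The right endpoint x = 5 is free, so the natural (transversality) condition is ∂L/∂y' |_{x=5} = 0, i.e. y'(5) = 0.
Compute y'(x) = A k sinh(k x) + B k cosh(k x), so
    y'(5) = A k sinh(k·5) + B k cosh(k·5) = 0
    ⇒ B = −A tanh(k·5) = 4 tanh(sqrt(5)·5).
Therefore the extremal is
    y(x) = −4 cosh(sqrt(5) x) + 4 tanh(sqrt(5)·5) sinh(sqrt(5) x).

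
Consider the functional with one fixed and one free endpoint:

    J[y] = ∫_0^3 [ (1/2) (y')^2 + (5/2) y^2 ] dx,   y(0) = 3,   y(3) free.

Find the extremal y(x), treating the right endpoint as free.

The Lagrangian L = (1/2) (y')^2 + (5/2) y^2 gives
    ∂L/∂y = 5 y,   ∂L/∂y' = y'.
Euler-Lagrange: y'' − 5 y = 0.
With k = sqrt(5), the general solution is
    y(x) = A cosh(sqrt(5) x) + B sinh(sqrt(5) x).
Fixed left endpoint y(0) = 3 ⇒ A = 3.
The right endpoint x = 3 is free, so the natural (transversality) condition is ∂L/∂y' |_{x=3} = 0, i.e. y'(3) = 0.
Compute y'(x) = A k sinh(k x) + B k cosh(k x), so
    y'(3) = A k sinh(k·3) + B k cosh(k·3) = 0
    ⇒ B = −A tanh(k·3) = − 3 tanh(sqrt(5)·3).
Therefore the extremal is
    y(x) = 3 cosh(sqrt(5) x) − 3 tanh(sqrt(5)·3) sinh(sqrt(5) x).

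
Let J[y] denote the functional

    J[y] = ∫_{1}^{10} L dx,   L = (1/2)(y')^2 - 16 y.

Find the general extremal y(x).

The Lagrangian is L = (1/2)(y')^2 - 16 y.
∂L/∂y = -16.
∂L/∂y' = y'.
The Euler-Lagrange equation d/dx(∂L/∂y') − ∂L/∂y = 0 becomes:
    y'' + 16 = 0
General solution: y(x) = -8 x^2 + A x + B, where A and B are arbitrary constants fixed by the endpoint conditions.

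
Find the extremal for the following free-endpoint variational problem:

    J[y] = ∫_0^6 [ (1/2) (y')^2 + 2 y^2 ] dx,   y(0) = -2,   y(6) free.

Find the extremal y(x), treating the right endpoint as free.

The Lagrangian L = (1/2) (y')^2 + 2 y^2 gives
    ∂L/∂y = 4 y,   ∂L/∂y' = y'.
Euler-Lagrange: y'' − 4 y = 0.
With k = 2, the general solution is
    y(x) = A cosh(2 x) + B sinh(2 x).
Fixed left endpoint y(0) = -2 ⇒ A = -2.
The right endpoint x = 6 is free, so the natural (transversality) condition is ∂L/∂y' |_{x=6} = 0, i.e. y'(6) = 0.
Compute y'(x) = A k sinh(k x) + B k cosh(k x), so
    y'(6) = A k sinh(k·6) + B k cosh(k·6) = 0
    ⇒ B = −A tanh(k·6) = 2 tanh(2·6).
Therefore the extremal is
    y(x) = −2 cosh(2 x) + 2 tanh(2·6) sinh(2 x).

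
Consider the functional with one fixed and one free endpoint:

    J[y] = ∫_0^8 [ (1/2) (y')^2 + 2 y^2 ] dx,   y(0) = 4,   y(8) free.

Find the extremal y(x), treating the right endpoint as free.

The Lagrangian L = (1/2) (y')^2 + 2 y^2 gives
    ∂L/∂y = 4 y,   ∂L/∂y' = y'.
Euler-Lagrange: y'' − 4 y = 0.
With k = 2, the general solution is
    y(x) = A cosh(2 x) + B sinh(2 x).
Fixed left endpoint y(0) = 4 ⇒ A = 4.
The right endpoint x = 8 is free, so the natural (transversality) condition is ∂L/∂y' |_{x=8} = 0, i.e. y'(8) = 0.
Compute y'(x) = A k sinh(k x) + B k cosh(k x), so
    y'(8) = A k sinh(k·8) + B k cosh(k·8) = 0
    ⇒ B = −A tanh(k·8) = − 4 tanh(2·8).
Therefore the extremal is
    y(x) = 4 cosh(2 x) − 4 tanh(2·8) sinh(2 x).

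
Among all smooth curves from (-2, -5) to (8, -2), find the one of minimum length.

Arc-length functional: J[y] = ∫ sqrt(1 + (y')^2) dx.
Lagrangian L = sqrt(1 + (y')^2) has no explicit y dependence, so ∂L/∂y = 0 and the Euler-Lagrange equation gives
    d/dx( y' / sqrt(1 + (y')^2) ) = 0  ⇒  y' / sqrt(1 + (y')^2) = const.
Hence y' is constant, so y(x) is affine.
Fitting the endpoints (-2, -5) and (8, -2):
    slope m = ((-2) − (-5)) / (8 − (-2)) = 3/10,
    intercept c = (-5) − m·(-2) = -22/5.
Extremal: y(x) = (3/10) x - 22/5.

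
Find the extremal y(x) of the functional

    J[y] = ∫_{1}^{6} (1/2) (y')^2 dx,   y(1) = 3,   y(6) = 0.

The Lagrangian is L = (1/2) (y')^2.
Compute ∂L/∂y = 0, ∂L/∂y' = y'.
The Euler-Lagrange equation d/dx(∂L/∂y') − ∂L/∂y = 0 reduces to
    y'' = 0.
Its general solution is
    y(x) = A x + B,
with A, B fixed by the endpoint conditions.
Applying the endpoint conditions y(1) = 3 and y(6) = 0: solve A·1 + B = 3 and A·6 + B = 0. Subtracting gives A(6 − 1) = 0 − 3, so A = -3/5, and B = 3 − A·1 = 18/5. Therefore
    y(x) = (-3/5) x + 18/5.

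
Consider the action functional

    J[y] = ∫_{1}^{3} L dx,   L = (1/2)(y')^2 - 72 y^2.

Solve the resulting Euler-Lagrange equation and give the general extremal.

The Lagrangian is L = (1/2)(y')^2 - 72 y^2.
∂L/∂y = -144y.
∂L/∂y' = y'.
The Euler-Lagrange equation d/dx(∂L/∂y') − ∂L/∂y = 0 becomes:
    y'' + 144 y = 0
General solution: y(x) = A sin(12x) + B cos(12x), where A and B are arbitrary constants fixed by the endpoint conditions.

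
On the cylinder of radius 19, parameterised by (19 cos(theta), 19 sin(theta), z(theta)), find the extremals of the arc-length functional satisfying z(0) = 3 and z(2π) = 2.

Parameterise the cylinder of radius R = 19 as
    r(θ) = (19 cos θ, 19 sin θ, z(θ)).
The arc-length element is
    ds = sqrt(361 + (dz/dθ)^2) dθ,
so the Lagrangian is L = sqrt(361 + z'^2).
L depends on z' only, not on z or θ, so ∂L/∂z = 0 and
    ∂L/∂z' = z' / sqrt(361 + z'^2).
The Euler-Lagrange equation gives
    d/dθ( z' / sqrt(361 + z'^2) ) = 0,
so z' is constant. Integrating once:
    z(θ) = a θ + b,
a helix on the cylinder (a straight line when the cylinder is unrolled). The constants a, b are determined by the endpoint conditions.
With endpoint conditions z(0) = 3 and z(2π) = 2: from z(0) = b we get b = 3, and a·2π + 3 = 2 gives a = -1/(2π), so
    z(θ) = (-1/(2π)) θ + 3.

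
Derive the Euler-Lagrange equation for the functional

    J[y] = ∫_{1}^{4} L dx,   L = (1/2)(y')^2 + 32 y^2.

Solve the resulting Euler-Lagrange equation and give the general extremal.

The Lagrangian is L = (1/2)(y')^2 + 32 y^2.
∂L/∂y = 64y.
∂L/∂y' = y'.
The Euler-Lagrange equation d/dx(∂L/∂y') − ∂L/∂y = 0 becomes:
    y'' - 64 y = 0
General solution: y(x) = A e^(8x) + B e^(-8x), where A and B are arbitrary constants fixed by the endpoint conditions.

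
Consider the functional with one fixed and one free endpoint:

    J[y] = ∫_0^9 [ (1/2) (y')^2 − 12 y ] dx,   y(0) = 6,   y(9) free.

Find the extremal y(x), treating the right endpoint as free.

The Lagrangian L = (1/2) (y')^2 − 12 y gives
    ∂L/∂y = −12,   ∂L/∂y' = y'.
Euler-Lagrange: d/dx(y') − (−12) = 0, i.e. y'' + 12 = 0, so
    y(x) = −(12/2) x^2 + C1 x + C2.
Fixed left endpoint y(0) = 6 ⇒ C2 = 6.
The right endpoint x = 9 is free, so the natural (transversality) condition is ∂L/∂y' |_{x=9} = 0, i.e. y'(9) = 0.
Compute y'(x) = −12 x + C1, so y'(9) = −108 + C1 = 0 ⇒ C1 = 108.
Therefore the extremal is
    y(x) = −6 x^2 + 108 x + 6.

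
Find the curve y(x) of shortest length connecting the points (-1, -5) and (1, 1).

Arc-length functional: J[y] = ∫ sqrt(1 + (y')^2) dx.
Lagrangian L = sqrt(1 + (y')^2) has no explicit y dependence, so ∂L/∂y = 0 and the Euler-Lagrange equation gives
    d/dx( y' / sqrt(1 + (y')^2) ) = 0  ⇒  y' / sqrt(1 + (y')^2) = const.
Hence y' is constant, so y(x) is affine.
Fitting the endpoints (-1, -5) and (1, 1):
    slope m = (1 − (-5)) / (1 − (-1)) = 3,
    intercept c = (-5) − m·(-1) = -2.
Extremal: y(x) = 3 x - 2.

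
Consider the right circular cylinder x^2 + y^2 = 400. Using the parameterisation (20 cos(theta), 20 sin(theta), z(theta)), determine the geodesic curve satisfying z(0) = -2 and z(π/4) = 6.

Parameterise the cylinder of radius R = 20 as
    r(θ) = (20 cos θ, 20 sin θ, z(θ)).
The arc-length element is
    ds = sqrt(400 + (dz/dθ)^2) dθ,
so the Lagrangian is L = sqrt(400 + z'^2).
L depends on z' only, not on z or θ, so ∂L/∂z = 0 and
    ∂L/∂z' = z' / sqrt(400 + z'^2).
The Euler-Lagrange equation gives
    d/dθ( z' / sqrt(400 + z'^2) ) = 0,
so z' is constant. Integrating once:
    z(θ) = a θ + b,
a helix on the cylinder (a straight line when the cylinder is unrolled). The constants a, b are determined by the endpoint conditions.
With endpoint conditions z(0) = -2 and z(π/4) = 6: from z(0) = b we get b = -2, and a·π/4 + -2 = 6 gives a = 32/π, so
    z(θ) = (32/π) θ − 2.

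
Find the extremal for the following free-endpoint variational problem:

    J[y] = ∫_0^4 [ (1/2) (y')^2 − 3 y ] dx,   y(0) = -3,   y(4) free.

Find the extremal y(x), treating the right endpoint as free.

The Lagrangian L = (1/2) (y')^2 − 3 y gives
    ∂L/∂y = −3,   ∂L/∂y' = y'.
Euler-Lagrange: d/dx(y') − (−3) = 0, i.e. y'' + 3 = 0, so
    y(x) = −(3/2) x^2 + C1 x + C2.
Fixed left endpoint y(0) = -3 ⇒ C2 = -3.
The right endpoint x = 4 is free, so the natural (transversality) condition is ∂L/∂y' |_{x=4} = 0, i.e. y'(4) = 0.
Compute y'(x) = −3 x + C1, so y'(4) = −12 + C1 = 0 ⇒ C1 = 12.
Therefore the extremal is
    y(x) = −(3/2) x^2 + 12 x − 3.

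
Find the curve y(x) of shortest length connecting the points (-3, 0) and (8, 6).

Arc-length functional: J[y] = ∫ sqrt(1 + (y')^2) dx.
Lagrangian L = sqrt(1 + (y')^2) has no explicit y dependence, so ∂L/∂y = 0 and the Euler-Lagrange equation gives
    d/dx( y' / sqrt(1 + (y')^2) ) = 0  ⇒  y' / sqrt(1 + (y')^2) = const.
Hence y' is constant, so y(x) is affine.
Fitting the endpoints (-3, 0) and (8, 6):
    slope m = (6 − 0) / (8 − (-3)) = 6/11,
    intercept c = 0 − m·(-3) = 18/11.
Extremal: y(x) = (6/11) x + 18/11.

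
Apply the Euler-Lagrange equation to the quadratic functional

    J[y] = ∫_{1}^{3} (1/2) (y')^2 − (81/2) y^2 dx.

The Lagrangian is L = (1/2) (y')^2 − (81/2) y^2.
Compute ∂L/∂y = -81y, ∂L/∂y' = y'.
The Euler-Lagrange equation d/dx(∂L/∂y') − ∂L/∂y = 0 reduces to
    y'' + 81 y = 0.
Its general solution is
    y(x) = A sin(9x) + B cos(9x),
with A, B fixed by the endpoint conditions.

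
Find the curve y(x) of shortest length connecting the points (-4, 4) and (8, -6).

Arc-length functional: J[y] = ∫ sqrt(1 + (y')^2) dx.
Lagrangian L = sqrt(1 + (y')^2) has no explicit y dependence, so ∂L/∂y = 0 and the Euler-Lagrange equation gives
    d/dx( y' / sqrt(1 + (y')^2) ) = 0  ⇒  y' / sqrt(1 + (y')^2) = const.
Hence y' is constant, so y(x) is affine.
Fitting the endpoints (-4, 4) and (8, -6):
    slope m = ((-6) − 4) / (8 − (-4)) = -5/6,
    intercept c = 4 − m·(-4) = 2/3.
Extremal: y(x) = (-5/6) x + 2/3.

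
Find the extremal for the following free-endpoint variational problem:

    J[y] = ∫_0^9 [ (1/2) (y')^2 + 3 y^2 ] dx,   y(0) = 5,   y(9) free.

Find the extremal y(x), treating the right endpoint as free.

The Lagrangian L = (1/2) (y')^2 + 3 y^2 gives
    ∂L/∂y = 6 y,   ∂L/∂y' = y'.
Euler-Lagrange: y'' − 6 y = 0.
With k = sqrt(6), the general solution is
    y(x) = A cosh(sqrt(6) x) + B sinh(sqrt(6) x).
Fixed left endpoint y(0) = 5 ⇒ A = 5.
The right endpoint x = 9 is free, so the natural (transversality) condition is ∂L/∂y' |_{x=9} = 0, i.e. y'(9) = 0.
Compute y'(x) = A k sinh(k x) + B k cosh(k x), so
    y'(9) = A k sinh(k·9) + B k cosh(k·9) = 0
    ⇒ B = −A tanh(k·9) = − 5 tanh(sqrt(6)·9).
Therefore the extremal is
    y(x) = 5 cosh(sqrt(6) x) − 5 tanh(sqrt(6)·9) sinh(sqrt(6) x).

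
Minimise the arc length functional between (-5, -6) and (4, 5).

Arc-length functional: J[y] = ∫ sqrt(1 + (y')^2) dx.
Lagrangian L = sqrt(1 + (y')^2) has no explicit y dependence, so ∂L/∂y = 0 and the Euler-Lagrange equation gives
    d/dx( y' / sqrt(1 + (y')^2) ) = 0  ⇒  y' / sqrt(1 + (y')^2) = const.
Hence y' is constant, so y(x) is affine.
Fitting the endpoints (-5, -6) and (4, 5):
    slope m = (5 − (-6)) / (4 − (-5)) = 11/9,
    intercept c = (-6) − m·(-5) = 1/9.
Extremal: y(x) = (11/9) x + 1/9.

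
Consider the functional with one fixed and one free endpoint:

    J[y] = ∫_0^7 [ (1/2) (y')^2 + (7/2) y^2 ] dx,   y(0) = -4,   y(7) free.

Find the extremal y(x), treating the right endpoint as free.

The Lagrangian L = (1/2) (y')^2 + (7/2) y^2 gives
    ∂L/∂y = 7 y,   ∂L/∂y' = y'.
Euler-Lagrange: y'' − 7 y = 0.
With k = sqrt(7), the general solution is
    y(x) = A cosh(sqrt(7) x) + B sinh(sqrt(7) x).
Fixed left endpoint y(0) = -4 ⇒ A = -4.
The right endpoint x = 7 is free, so the natural (transversality) condition is ∂L/∂y' |_{x=7} = 0, i.e. y'(7) = 0.
Compute y'(x) = A k sinh(k x) + B k cosh(k x), so
    y'(7) = A k sinh(k·7) + B k cosh(k·7) = 0
    ⇒ B = −A tanh(k·7) = 4 tanh(sqrt(7)·7).
Therefore the extremal is
    y(x) = −4 cosh(sqrt(7) x) + 4 tanh(sqrt(7)·7) sinh(sqrt(7) x).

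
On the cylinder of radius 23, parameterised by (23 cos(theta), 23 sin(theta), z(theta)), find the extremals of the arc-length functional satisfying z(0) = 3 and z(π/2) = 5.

Parameterise the cylinder of radius R = 23 as
    r(θ) = (23 cos θ, 23 sin θ, z(θ)).
The arc-length element is
    ds = sqrt(529 + (dz/dθ)^2) dθ,
so the Lagrangian is L = sqrt(529 + z'^2).
L depends on z' only, not on z or θ, so ∂L/∂z = 0 and
    ∂L/∂z' = z' / sqrt(529 + z'^2).
The Euler-Lagrange equation gives
    d/dθ( z' / sqrt(529 + z'^2) ) = 0,
so z' is constant. Integrating once:
    z(θ) = a θ + b,
a helix on the cylinder (a straight line when the cylinder is unrolled). The constants a, b are determined by the endpoint conditions.
With endpoint conditions z(0) = 3 and z(π/2) = 5: from z(0) = b we get b = 3, and a·π/2 + 3 = 5 gives a = 4/π, so
    z(θ) = (4/π) θ + 3.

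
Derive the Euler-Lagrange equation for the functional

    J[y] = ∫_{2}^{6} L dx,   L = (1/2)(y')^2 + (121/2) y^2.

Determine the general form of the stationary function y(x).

The Lagrangian is L = (1/2)(y')^2 + (121/2) y^2.
∂L/∂y = 121y.
∂L/∂y' = y'.
The Euler-Lagrange equation d/dx(∂L/∂y') − ∂L/∂y = 0 becomes:
    y'' - 121 y = 0
General solution: y(x) = A e^(11x) + B e^(-11x), where A and B are arbitrary constants fixed by the endpoint conditions.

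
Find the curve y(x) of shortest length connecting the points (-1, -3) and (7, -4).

Arc-length functional: J[y] = ∫ sqrt(1 + (y')^2) dx.
Lagrangian L = sqrt(1 + (y')^2) has no explicit y dependence, so ∂L/∂y = 0 and the Euler-Lagrange equation gives
    d/dx( y' / sqrt(1 + (y')^2) ) = 0  ⇒  y' / sqrt(1 + (y')^2) = const.
Hence y' is constant, so y(x) is affine.
Fitting the endpoints (-1, -3) and (7, -4):
    slope m = ((-4) − (-3)) / (7 − (-1)) = -1/8,
    intercept c = (-3) − m·(-1) = -25/8.
Extremal: y(x) = (-1/8) x - 25/8.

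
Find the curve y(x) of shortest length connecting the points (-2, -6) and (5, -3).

Arc-length functional: J[y] = ∫ sqrt(1 + (y')^2) dx.
Lagrangian L = sqrt(1 + (y')^2) has no explicit y dependence, so ∂L/∂y = 0 and the Euler-Lagrange equation gives
    d/dx( y' / sqrt(1 + (y')^2) ) = 0  ⇒  y' / sqrt(1 + (y')^2) = const.
Hence y' is constant, so y(x) is affine.
Fitting the endpoints (-2, -6) and (5, -3):
    slope m = ((-3) − (-6)) / (5 − (-2)) = 3/7,
    intercept c = (-6) − m·(-2) = -36/7.
Extremal: y(x) = (3/7) x - 36/7.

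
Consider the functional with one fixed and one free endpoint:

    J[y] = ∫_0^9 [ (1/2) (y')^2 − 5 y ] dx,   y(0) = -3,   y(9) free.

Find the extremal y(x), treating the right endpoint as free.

The Lagrangian L = (1/2) (y')^2 − 5 y gives
    ∂L/∂y = −5,   ∂L/∂y' = y'.
Euler-Lagrange: d/dx(y') − (−5) = 0, i.e. y'' + 5 = 0, so
    y(x) = −(5/2) x^2 + C1 x + C2.
Fixed left endpoint y(0) = -3 ⇒ C2 = -3.
The right endpoint x = 9 is free, so the natural (transversality) condition is ∂L/∂y' |_{x=9} = 0, i.e. y'(9) = 0.
Compute y'(x) = −5 x + C1, so y'(9) = −45 + C1 = 0 ⇒ C1 = 45.
Therefore the extremal is
    y(x) = −(5/2) x^2 + 45 x − 3.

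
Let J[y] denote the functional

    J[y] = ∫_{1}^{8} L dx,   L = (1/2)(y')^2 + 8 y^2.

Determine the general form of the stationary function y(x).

The Lagrangian is L = (1/2)(y')^2 + 8 y^2.
∂L/∂y = 16y.
∂L/∂y' = y'.
The Euler-Lagrange equation d/dx(∂L/∂y') − ∂L/∂y = 0 becomes:
    y'' - 16 y = 0
General solution: y(x) = A e^(4x) + B e^(-4x), where A and B are arbitrary constants fixed by the endpoint conditions.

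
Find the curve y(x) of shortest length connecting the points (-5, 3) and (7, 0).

Arc-length functional: J[y] = ∫ sqrt(1 + (y')^2) dx.
Lagrangian L = sqrt(1 + (y')^2) has no explicit y dependence, so ∂L/∂y = 0 and the Euler-Lagrange equation gives
    d/dx( y' / sqrt(1 + (y')^2) ) = 0  ⇒  y' / sqrt(1 + (y')^2) = const.
Hence y' is constant, so y(x) is affine.
Fitting the endpoints (-5, 3) and (7, 0):
    slope m = (0 − 3) / (7 − (-5)) = -1/4,
    intercept c = 3 − m·(-5) = 7/4.
Extremal: y(x) = (-1/4) x + 7/4.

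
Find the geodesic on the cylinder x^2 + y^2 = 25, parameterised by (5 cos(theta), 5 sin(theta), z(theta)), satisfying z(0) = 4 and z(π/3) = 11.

Parameterise the cylinder of radius R = 5 as
    r(θ) = (5 cos θ, 5 sin θ, z(θ)).
The arc-length element is
    ds = sqrt(25 + (dz/dθ)^2) dθ,
so the Lagrangian is L = sqrt(25 + z'^2).
L depends on z' only, not on z or θ, so ∂L/∂z = 0 and
    ∂L/∂z' = z' / sqrt(25 + z'^2).
The Euler-Lagrange equation gives
    d/dθ( z' / sqrt(25 + z'^2) ) = 0,
so z' is constant. Integrating once:
    z(θ) = a θ + b,
a helix on the cylinder (a straight line when the cylinder is unrolled). The constants a, b are determined by the endpoint conditions.
With endpoint conditions z(0) = 4 and z(π/3) = 11: from z(0) = b we get b = 4, and a·π/3 + 4 = 11 gives a = 21/π, so
    z(θ) = (21/π) θ + 4.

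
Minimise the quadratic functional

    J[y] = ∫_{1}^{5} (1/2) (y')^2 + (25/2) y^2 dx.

The Lagrangian is L = (1/2) (y')^2 + (25/2) y^2.
Compute ∂L/∂y = 25y, ∂L/∂y' = y'.
The Euler-Lagrange equation d/dx(∂L/∂y') − ∂L/∂y = 0 reduces to
    y'' − 25 y = 0.
Its general solution is
    y(x) = A e^(5x) + B e^(−5x),
with A, B fixed by the endpoint conditions.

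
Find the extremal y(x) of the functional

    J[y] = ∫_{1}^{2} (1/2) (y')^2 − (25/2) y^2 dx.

The Lagrangian is L = (1/2) (y')^2 − (25/2) y^2.
Compute ∂L/∂y = -25y, ∂L/∂y' = y'.
The Euler-Lagrange equation d/dx(∂L/∂y') − ∂L/∂y = 0 reduces to
    y'' + 25 y = 0.
Its general solution is
    y(x) = A sin(5x) + B cos(5x),
with A, B fixed by the endpoint conditions.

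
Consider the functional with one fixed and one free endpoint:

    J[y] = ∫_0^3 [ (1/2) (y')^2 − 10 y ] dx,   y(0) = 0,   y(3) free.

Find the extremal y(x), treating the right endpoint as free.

The Lagrangian L = (1/2) (y')^2 − 10 y gives
    ∂L/∂y = −10,   ∂L/∂y' = y'.
Euler-Lagrange: d/dx(y') − (−10) = 0, i.e. y'' + 10 = 0, so
    y(x) = −(10/2) x^2 + C1 x + C2.
Fixed left endpoint y(0) = 0 ⇒ C2 = 0.
The right endpoint x = 3 is free, so the natural (transversality) condition is ∂L/∂y' |_{x=3} = 0, i.e. y'(3) = 0.
Compute y'(x) = −10 x + C1, so y'(3) = −30 + C1 = 0 ⇒ C1 = 30.
Therefore the extremal is
    y(x) = −5 x^2 + 30 x.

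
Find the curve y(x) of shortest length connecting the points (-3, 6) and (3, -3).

Arc-length functional: J[y] = ∫ sqrt(1 + (y')^2) dx.
Lagrangian L = sqrt(1 + (y')^2) has no explicit y dependence, so ∂L/∂y = 0 and the Euler-Lagrange equation gives
    d/dx( y' / sqrt(1 + (y')^2) ) = 0  ⇒  y' / sqrt(1 + (y')^2) = const.
Hence y' is constant, so y(x) is affine.
Fitting the endpoints (-3, 6) and (3, -3):
    slope m = ((-3) − 6) / (3 − (-3)) = -3/2,
    intercept c = 6 − m·(-3) = 3/2.
Extremal: y(x) = (-3/2) x + 3/2.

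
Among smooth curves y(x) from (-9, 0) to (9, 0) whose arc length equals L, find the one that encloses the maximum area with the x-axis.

Set up the augmented Lagrangian using a multiplier λ for the length constraint:
    F(y, y') = y − λ sqrt(1 + y'^2).
F has no explicit x dependence, so the Beltrami identity yields a first integral
    F − y' ∂F/∂y' = C.
Compute ∂F/∂y' = −λ y' / sqrt(1 + y'^2). Then
    y − λ sqrt(1 + y'^2) + λ y'^2 / sqrt(1 + y'^2) = C
    ⇒  y − λ / sqrt(1 + y'^2) = C.
Solving for y' and integrating gives
    (x − a)^2 + (y − b)^2 = λ^2,
a circular arc of radius λ. The constants a, b are determined by the endpoint conditions y(-9) = y(9) = 0, and λ is fixed implicitly by the length constraint
    ∫_{-9}^{9} sqrt(1 + y'^2) dx = L.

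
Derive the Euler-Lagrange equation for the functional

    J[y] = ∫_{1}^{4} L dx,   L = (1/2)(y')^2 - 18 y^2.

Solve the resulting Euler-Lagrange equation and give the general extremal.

The Lagrangian is L = (1/2)(y')^2 - 18 y^2.
∂L/∂y = -36y.
∂L/∂y' = y'.
The Euler-Lagrange equation d/dx(∂L/∂y') − ∂L/∂y = 0 becomes:
    y'' + 36 y = 0
General solution: y(x) = A sin(6x) + B cos(6x), where A and B are arbitrary constants fixed by the endpoint conditions.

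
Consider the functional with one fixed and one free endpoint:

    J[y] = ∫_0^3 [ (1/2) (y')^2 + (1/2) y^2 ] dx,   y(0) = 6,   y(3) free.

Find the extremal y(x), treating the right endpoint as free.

The Lagrangian L = (1/2) (y')^2 + (1/2) y^2 gives
    ∂L/∂y = 1 y,   ∂L/∂y' = y'.
Euler-Lagrange: y'' − y = 0.
With k = 1, the general solution is
    y(x) = A cosh(x) + B sinh(x).
Fixed left endpoint y(0) = 6 ⇒ A = 6.
The right endpoint x = 3 is free, so the natural (transversality) condition is ∂L/∂y' |_{x=3} = 0, i.e. y'(3) = 0.
Compute y'(x) = A k sinh(k x) + B k cosh(k x), so
    y'(3) = A k sinh(k·3) + B k cosh(k·3) = 0
    ⇒ B = −A tanh(k·3) = − 6 tanh(1·3).
Therefore the extremal is
    y(x) = 6 cosh(1 x) − 6 tanh(1·3) sinh(1 x).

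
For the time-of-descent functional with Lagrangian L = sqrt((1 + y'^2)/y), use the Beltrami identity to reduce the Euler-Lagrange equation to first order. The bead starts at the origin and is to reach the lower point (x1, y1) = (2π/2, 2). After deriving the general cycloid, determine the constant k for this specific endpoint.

The Lagrangian L = sqrt((1 + y'^2) / y) has no explicit x dependence, so the Beltrami identity applies:
    L − y' ∂L/∂y' = C.
Compute ∂L/∂y' = y' / sqrt(y (1 + y'^2)).
Substitute:
    sqrt((1 + y'^2)/y) − y'·y' / sqrt(y (1 + y'^2))
    = (1 + y'^2) / sqrt(y (1 + y'^2)) − y'^2 / sqrt(y (1 + y'^2))
    = 1 / sqrt(y (1 + y'^2)) = C.
Squaring and rearranging gives the first integral
    y (1 + y'^2) = 1/C^2 =: k   (constant).
Solving this first-order ODE by the substitution
    y = (k/2)(1 − cos θ)
yields the cycloid parameterisation
    x(θ) = (k/2)(θ − sin θ),   y(θ) = (k/2)(1 − cos θ).
The constant k is fixed by the endpoint condition.
Now fit the given lower endpoint (x1, y1) = (2π/2, 2). At the bottom of the first arch (θ = π), the parametric equations give
    y(π) = (k/2)(1 − cos π) = k,
    x(π) = (k/2)(π − sin π) = kπ/2.
Matching y(π) = 2 gives k = 2, consistent with x(π) = 2π/2. Therefore the specific cycloid is
    x(θ) = (2/2)(θ − sin θ),   y(θ) = (2/2)(1 − cos θ).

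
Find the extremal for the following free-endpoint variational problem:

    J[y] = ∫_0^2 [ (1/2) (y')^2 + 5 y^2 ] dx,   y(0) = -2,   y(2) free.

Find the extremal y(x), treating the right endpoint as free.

The Lagrangian L = (1/2) (y')^2 + 5 y^2 gives
    ∂L/∂y = 10 y,   ∂L/∂y' = y'.
Euler-Lagrange: y'' − 10 y = 0.
With k = sqrt(10), the general solution is
    y(x) = A cosh(sqrt(10) x) + B sinh(sqrt(10) x).
Fixed left endpoint y(0) = -2 ⇒ A = -2.
The right endpoint x = 2 is free, so the natural (transversality) condition is ∂L/∂y' |_{x=2} = 0, i.e. y'(2) = 0.
Compute y'(x) = A k sinh(k x) + B k cosh(k x), so
    y'(2) = A k sinh(k·2) + B k cosh(k·2) = 0
    ⇒ B = −A tanh(k·2) = 2 tanh(sqrt(10)·2).
Therefore the extremal is
    y(x) = −2 cosh(sqrt(10) x) + 2 tanh(sqrt(10)·2) sinh(sqrt(10) x).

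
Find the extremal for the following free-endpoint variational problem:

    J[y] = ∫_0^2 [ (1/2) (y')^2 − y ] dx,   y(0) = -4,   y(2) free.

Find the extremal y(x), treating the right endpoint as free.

The Lagrangian L = (1/2) (y')^2 − y gives
    ∂L/∂y = −1,   ∂L/∂y' = y'.
Euler-Lagrange: d/dx(y') − (−1) = 0, i.e. y'' + 1 = 0, so
    y(x) = −(1/2) x^2 + C1 x + C2.
Fixed left endpoint y(0) = -4 ⇒ C2 = -4.
The right endpoint x = 2 is free, so the natural (transversality) condition is ∂L/∂y' |_{x=2} = 0, i.e. y'(2) = 0.
Compute y'(x) = −1 x + C1, so y'(2) = −2 + C1 = 0 ⇒ C1 = 2.
Therefore the extremal is
    y(x) = −x^2/2 + 2 x − 4.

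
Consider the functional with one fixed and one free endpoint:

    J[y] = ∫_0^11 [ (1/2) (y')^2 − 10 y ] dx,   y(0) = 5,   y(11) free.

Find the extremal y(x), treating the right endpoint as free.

The Lagrangian L = (1/2) (y')^2 − 10 y gives
    ∂L/∂y = −10,   ∂L/∂y' = y'.
Euler-Lagrange: d/dx(y') − (−10) = 0, i.e. y'' + 10 = 0, so
    y(x) = −(10/2) x^2 + C1 x + C2.
Fixed left endpoint y(0) = 5 ⇒ C2 = 5.
The right endpoint x = 11 is free, so the natural (transversality) condition is ∂L/∂y' |_{x=11} = 0, i.e. y'(11) = 0.
Compute y'(x) = −10 x + C1, so y'(11) = −110 + C1 = 0 ⇒ C1 = 110.
Therefore the extremal is
    y(x) = −5 x^2 + 110 x + 5.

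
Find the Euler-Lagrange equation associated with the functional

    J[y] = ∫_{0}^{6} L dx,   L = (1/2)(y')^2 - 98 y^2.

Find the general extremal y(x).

The Lagrangian is L = (1/2)(y')^2 - 98 y^2.
∂L/∂y = -196y.
∂L/∂y' = y'.
The Euler-Lagrange equation d/dx(∂L/∂y') − ∂L/∂y = 0 becomes:
    y'' + 196 y = 0
General solution: y(x) = A sin(14x) + B cos(14x), where A and B are arbitrary constants fixed by the endpoint conditions.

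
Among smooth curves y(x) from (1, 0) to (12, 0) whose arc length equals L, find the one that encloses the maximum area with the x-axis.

Set up the augmented Lagrangian using a multiplier λ for the length constraint:
    F(y, y') = y − λ sqrt(1 + y'^2).
F has no explicit x dependence, so the Beltrami identity yields a first integral
    F − y' ∂F/∂y' = C.
Compute ∂F/∂y' = −λ y' / sqrt(1 + y'^2). Then
    y − λ sqrt(1 + y'^2) + λ y'^2 / sqrt(1 + y'^2) = C
    ⇒  y − λ / sqrt(1 + y'^2) = C.
Solving for y' and integrating gives
    (x − a)^2 + (y − b)^2 = λ^2,
a circular arc of radius λ. The constants a, b are determined by the endpoint conditions y(1) = y(12) = 0, and λ is fixed implicitly by the length constraint
    ∫_{1}^{12} sqrt(1 + y'^2) dx = L.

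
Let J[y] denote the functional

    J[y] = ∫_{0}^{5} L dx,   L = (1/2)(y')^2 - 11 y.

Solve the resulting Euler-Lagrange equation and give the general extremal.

The Lagrangian is L = (1/2)(y')^2 - 11 y.
∂L/∂y = -11.
∂L/∂y' = y'.
The Euler-Lagrange equation d/dx(∂L/∂y') − ∂L/∂y = 0 becomes:
    y'' + 11 = 0
General solution: y(x) = -(11/2) x^2 + A x + B, where A and B are arbitrary constants fixed by the endpoint conditions.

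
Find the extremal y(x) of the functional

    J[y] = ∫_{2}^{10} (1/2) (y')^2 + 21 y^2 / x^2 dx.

The Lagrangian is L = (1/2) (y')^2 + 21 y^2 / x^2.
Compute ∂L/∂y = 42y/x^2, ∂L/∂y' = y'.
The Euler-Lagrange equation d/dx(∂L/∂y') − ∂L/∂y = 0 reduces to
    y'' − 42/x^2 · y = 0  (x > 0).
Its general solution is
    y(x) = A x^7 + B x^(-6),
with A, B fixed by the endpoint conditions.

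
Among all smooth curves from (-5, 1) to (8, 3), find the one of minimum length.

Arc-length functional: J[y] = ∫ sqrt(1 + (y')^2) dx.
Lagrangian L = sqrt(1 + (y')^2) has no explicit y dependence, so ∂L/∂y = 0 and the Euler-Lagrange equation gives
    d/dx( y' / sqrt(1 + (y')^2) ) = 0  ⇒  y' / sqrt(1 + (y')^2) = const.
Hence y' is constant, so y(x) is affine.
Fitting the endpoints (-5, 1) and (8, 3):
    slope m = (3 − 1) / (8 − (-5)) = 2/13,
    intercept c = 1 − m·(-5) = 23/13.
Extremal: y(x) = (2/13) x + 23/13.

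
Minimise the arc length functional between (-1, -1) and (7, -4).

Arc-length functional: J[y] = ∫ sqrt(1 + (y')^2) dx.
Lagrangian L = sqrt(1 + (y')^2) has no explicit y dependence, so ∂L/∂y = 0 and the Euler-Lagrange equation gives
    d/dx( y' / sqrt(1 + (y')^2) ) = 0  ⇒  y' / sqrt(1 + (y')^2) = const.
Hence y' is constant, so y(x) is affine.
Fitting the endpoints (-1, -1) and (7, -4):
    slope m = ((-4) − (-1)) / (7 − (-1)) = -3/8,
    intercept c = (-1) − m·(-1) = -11/8.
Extremal: y(x) = (-3/8) x - 11/8.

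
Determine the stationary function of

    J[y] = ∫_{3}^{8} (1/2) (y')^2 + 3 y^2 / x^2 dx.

The Lagrangian is L = (1/2) (y')^2 + 3 y^2 / x^2.
Compute ∂L/∂y = 6y/x^2, ∂L/∂y' = y'.
The Euler-Lagrange equation d/dx(∂L/∂y') − ∂L/∂y = 0 reduces to
    y'' − 6/x^2 · y = 0  (x > 0).
Its general solution is
    y(x) = A x^3 + B x^(-2),
with A, B fixed by the endpoint conditions.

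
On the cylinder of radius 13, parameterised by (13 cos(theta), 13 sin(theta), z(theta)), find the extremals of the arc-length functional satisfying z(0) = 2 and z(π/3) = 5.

Parameterise the cylinder of radius R = 13 as
    r(θ) = (13 cos θ, 13 sin θ, z(θ)).
The arc-length element is
    ds = sqrt(169 + (dz/dθ)^2) dθ,
so the Lagrangian is L = sqrt(169 + z'^2).
L depends on z' only, not on z or θ, so ∂L/∂z = 0 and
    ∂L/∂z' = z' / sqrt(169 + z'^2).
The Euler-Lagrange equation gives
    d/dθ( z' / sqrt(169 + z'^2) ) = 0,
so z' is constant. Integrating once:
    z(θ) = a θ + b,
a helix on the cylinder (a straight line when the cylinder is unrolled). The constants a, b are determined by the endpoint conditions.
With endpoint conditions z(0) = 2 and z(π/3) = 5: from z(0) = b we get b = 2, and a·π/3 + 2 = 5 gives a = 9/π, so
    z(θ) = (9/π) θ + 2.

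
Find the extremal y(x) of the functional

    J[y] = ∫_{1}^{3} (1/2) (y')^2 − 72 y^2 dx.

The Lagrangian is L = (1/2) (y')^2 − 72 y^2.
Compute ∂L/∂y = -144y, ∂L/∂y' = y'.
The Euler-Lagrange equation d/dx(∂L/∂y') − ∂L/∂y = 0 reduces to
    y'' + 144 y = 0.
Its general solution is
    y(x) = A sin(12x) + B cos(12x),
with A, B fixed by the endpoint conditions.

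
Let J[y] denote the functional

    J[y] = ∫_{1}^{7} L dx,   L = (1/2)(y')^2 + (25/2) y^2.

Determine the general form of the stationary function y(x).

The Lagrangian is L = (1/2)(y')^2 + (25/2) y^2.
∂L/∂y = 25y.
∂L/∂y' = y'.
The Euler-Lagrange equation d/dx(∂L/∂y') − ∂L/∂y = 0 becomes:
    y'' - 25 y = 0
General solution: y(x) = A e^(5x) + B e^(-5x), where A and B are arbitrary constants fixed by the endpoint conditions.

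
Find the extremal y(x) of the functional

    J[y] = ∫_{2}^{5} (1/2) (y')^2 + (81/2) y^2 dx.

The Lagrangian is L = (1/2) (y')^2 + (81/2) y^2.
Compute ∂L/∂y = 81y, ∂L/∂y' = y'.
The Euler-Lagrange equation d/dx(∂L/∂y') − ∂L/∂y = 0 reduces to
    y'' − 81 y = 0.
Its general solution is
    y(x) = A e^(9x) + B e^(−9x),
with A, B fixed by the endpoint conditions.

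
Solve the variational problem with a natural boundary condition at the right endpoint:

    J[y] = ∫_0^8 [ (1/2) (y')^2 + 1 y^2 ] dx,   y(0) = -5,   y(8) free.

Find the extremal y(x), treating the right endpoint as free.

The Lagrangian L = (1/2) (y')^2 + 1 y^2 gives
    ∂L/∂y = 2 y,   ∂L/∂y' = y'.
Euler-Lagrange: y'' − 2 y = 0.
With k = sqrt(2), the general solution is
    y(x) = A cosh(sqrt(2) x) + B sinh(sqrt(2) x).
Fixed left endpoint y(0) = -5 ⇒ A = -5.
The right endpoint x = 8 is free, so the natural (transversality) condition is ∂L/∂y' |_{x=8} = 0, i.e. y'(8) = 0.
Compute y'(x) = A k sinh(k x) + B k cosh(k x), so
    y'(8) = A k sinh(k·8) + B k cosh(k·8) = 0
    ⇒ B = −A tanh(k·8) = 5 tanh(sqrt(2)·8).
Therefore the extremal is
    y(x) = −5 cosh(sqrt(2) x) + 5 tanh(sqrt(2)·8) sinh(sqrt(2) x).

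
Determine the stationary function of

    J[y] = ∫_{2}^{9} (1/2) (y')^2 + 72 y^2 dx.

The Lagrangian is L = (1/2) (y')^2 + 72 y^2.
Compute ∂L/∂y = 144y, ∂L/∂y' = y'.
The Euler-Lagrange equation d/dx(∂L/∂y') − ∂L/∂y = 0 reduces to
    y'' − 144 y = 0.
Its general solution is
    y(x) = A e^(12x) + B e^(−12x),
with A, B fixed by the endpoint conditions.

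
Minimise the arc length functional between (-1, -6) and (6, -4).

Arc-length functional: J[y] = ∫ sqrt(1 + (y')^2) dx.
Lagrangian L = sqrt(1 + (y')^2) has no explicit y dependence, so ∂L/∂y = 0 and the Euler-Lagrange equation gives
    d/dx( y' / sqrt(1 + (y')^2) ) = 0  ⇒  y' / sqrt(1 + (y')^2) = const.
Hence y' is constant, so y(x) is affine.
Fitting the endpoints (-1, -6) and (6, -4):
    slope m = ((-4) − (-6)) / (6 − (-1)) = 2/7,
    intercept c = (-6) − m·(-1) = -40/7.
Extremal: y(x) = (2/7) x - 40/7.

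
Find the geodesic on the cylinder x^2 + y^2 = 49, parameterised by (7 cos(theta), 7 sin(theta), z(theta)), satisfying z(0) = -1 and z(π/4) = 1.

Parameterise the cylinder of radius R = 7 as
    r(θ) = (7 cos θ, 7 sin θ, z(θ)).
The arc-length element is
    ds = sqrt(49 + (dz/dθ)^2) dθ,
so the Lagrangian is L = sqrt(49 + z'^2).
L depends on z' only, not on z or θ, so ∂L/∂z = 0 and
    ∂L/∂z' = z' / sqrt(49 + z'^2).
The Euler-Lagrange equation gives
    d/dθ( z' / sqrt(49 + z'^2) ) = 0,
so z' is constant. Integrating once:
    z(θ) = a θ + b,
a helix on the cylinder (a straight line when the cylinder is unrolled). The constants a, b are determined by the endpoint conditions.
With endpoint conditions z(0) = -1 and z(π/4) = 1: from z(0) = b we get b = -1, and a·π/4 + -1 = 1 gives a = 8/π, so
    z(θ) = (8/π) θ − 1.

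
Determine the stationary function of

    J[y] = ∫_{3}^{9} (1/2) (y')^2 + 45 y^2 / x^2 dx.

The Lagrangian is L = (1/2) (y')^2 + 45 y^2 / x^2.
Compute ∂L/∂y = 90y/x^2, ∂L/∂y' = y'.
The Euler-Lagrange equation d/dx(∂L/∂y') − ∂L/∂y = 0 reduces to
    y'' − 90/x^2 · y = 0  (x > 0).
Its general solution is
    y(x) = A x^10 + B x^(-9),
with A, B fixed by the endpoint conditions.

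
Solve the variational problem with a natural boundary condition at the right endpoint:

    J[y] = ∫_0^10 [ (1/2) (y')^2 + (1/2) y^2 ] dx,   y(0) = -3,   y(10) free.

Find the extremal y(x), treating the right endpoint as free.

The Lagrangian L = (1/2) (y')^2 + (1/2) y^2 gives
    ∂L/∂y = 1 y,   ∂L/∂y' = y'.
Euler-Lagrange: y'' − y = 0.
With k = 1, the general solution is
    y(x) = A cosh(x) + B sinh(x).
Fixed left endpoint y(0) = -3 ⇒ A = -3.
The right endpoint x = 10 is free, so the natural (transversality) condition is ∂L/∂y' |_{x=10} = 0, i.e. y'(10) = 0.
Compute y'(x) = A k sinh(k x) + B k cosh(k x), so
    y'(10) = A k sinh(k·10) + B k cosh(k·10) = 0
    ⇒ B = −A tanh(k·10) = 3 tanh(1·10).
Therefore the extremal is
    y(x) = −3 cosh(1 x) + 3 tanh(1·10) sinh(1 x).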